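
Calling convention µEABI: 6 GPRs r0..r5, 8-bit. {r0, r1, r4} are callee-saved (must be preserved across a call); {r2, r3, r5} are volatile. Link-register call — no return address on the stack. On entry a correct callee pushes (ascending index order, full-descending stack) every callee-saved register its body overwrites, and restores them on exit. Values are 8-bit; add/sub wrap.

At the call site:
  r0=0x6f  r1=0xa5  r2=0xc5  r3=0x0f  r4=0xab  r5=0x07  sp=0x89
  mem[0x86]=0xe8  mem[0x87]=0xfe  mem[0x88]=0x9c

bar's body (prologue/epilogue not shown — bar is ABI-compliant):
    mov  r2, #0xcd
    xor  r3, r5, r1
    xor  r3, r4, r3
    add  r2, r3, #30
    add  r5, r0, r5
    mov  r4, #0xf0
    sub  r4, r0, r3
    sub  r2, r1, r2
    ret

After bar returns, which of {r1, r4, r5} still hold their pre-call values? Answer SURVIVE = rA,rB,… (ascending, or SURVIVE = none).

prologue: push r4 → mem[0x88]=0xab, sp=0x88
body[0] mov  r2, #0xcd → r2=0xcd
body[1] xor  r3, r5, r1 → r3=0xa2
body[2] xor  r3, r4, r3 → r3=0x09
body[3] add  r2, r3, #30 → r2=0x27
body[4] add  r5, r0, r5 → r5=0x76
body[5] mov  r4, #0xf0 → r4=0xf0
body[6] sub  r4, r0, r3 → r4=0x66
body[7] sub  r2, r1, r2 → r2=0x7e
epilogue: pop r4=0xab, sp=0x89
r1: callee-saved, written=False
r4: callee-saved, written=True
r5: caller-saved, written=True

SURVIVE = r1,r4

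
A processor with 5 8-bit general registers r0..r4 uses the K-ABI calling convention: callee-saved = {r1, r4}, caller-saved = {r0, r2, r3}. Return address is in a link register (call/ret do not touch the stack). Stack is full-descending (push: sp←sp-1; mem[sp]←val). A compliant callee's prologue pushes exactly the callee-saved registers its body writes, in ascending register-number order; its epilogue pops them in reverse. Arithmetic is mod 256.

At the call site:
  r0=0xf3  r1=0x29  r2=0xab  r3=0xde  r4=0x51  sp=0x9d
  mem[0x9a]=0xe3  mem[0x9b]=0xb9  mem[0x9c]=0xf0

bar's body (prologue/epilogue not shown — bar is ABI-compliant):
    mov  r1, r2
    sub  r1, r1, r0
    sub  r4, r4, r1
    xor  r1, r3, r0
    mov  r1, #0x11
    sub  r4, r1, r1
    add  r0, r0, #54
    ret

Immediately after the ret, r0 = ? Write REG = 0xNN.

prologue: push r1 → mem[0x9c]=0x29, sp=0x9c
prologue: push r4 → mem[0x9b]=0x51, sp=0x9b
body[0] mov  r1, r2 → r1=0xab
body[1] sub  r1, r1, r0 → r1=0xb8
body[2] sub  r4, r4, r1 → r4=0x99
body[3] xor  r1, r3, r0 → r1=0x2d
body[4] mov  r1, #0x11 → r1=0x11
body[5] sub  r4, r1, r1 → r4=0x00
body[6] add  r0, r0, #54 → r0=0x29
epilogue: pop r4=0x51, sp=0x9c
epilogue: pop r1=0x29, sp=0x9d
r0 is caller-saved → body value

REG = 0x29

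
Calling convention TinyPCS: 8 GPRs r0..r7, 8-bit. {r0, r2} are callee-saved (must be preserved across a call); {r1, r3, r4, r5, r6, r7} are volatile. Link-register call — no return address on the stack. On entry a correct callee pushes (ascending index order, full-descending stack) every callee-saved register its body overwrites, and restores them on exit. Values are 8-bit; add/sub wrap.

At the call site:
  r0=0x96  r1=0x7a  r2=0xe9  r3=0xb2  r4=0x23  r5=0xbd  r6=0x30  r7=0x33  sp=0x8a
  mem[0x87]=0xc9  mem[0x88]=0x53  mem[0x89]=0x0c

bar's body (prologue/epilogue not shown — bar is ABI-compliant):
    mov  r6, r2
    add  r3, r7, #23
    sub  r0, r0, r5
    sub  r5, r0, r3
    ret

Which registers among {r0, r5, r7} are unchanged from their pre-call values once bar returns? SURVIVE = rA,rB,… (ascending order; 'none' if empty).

prologue: push r0 → mem[0x89]=0x96, sp=0x89
body[0] mov  r6, r2 → r6=0xe9
body[1] add  r3, r7, #23 → r3=0x4a
body[2] sub  r0, r0, r5 → r0=0xd9
body[3] sub  r5, r0, r3 → r5=0x8f
epilogue: pop r0=0x96, sp=0x8a
r0: callee-saved, written=True
r5: caller-saved, written=True
r7: caller-saved, written=False

SURVIVE = r0,r7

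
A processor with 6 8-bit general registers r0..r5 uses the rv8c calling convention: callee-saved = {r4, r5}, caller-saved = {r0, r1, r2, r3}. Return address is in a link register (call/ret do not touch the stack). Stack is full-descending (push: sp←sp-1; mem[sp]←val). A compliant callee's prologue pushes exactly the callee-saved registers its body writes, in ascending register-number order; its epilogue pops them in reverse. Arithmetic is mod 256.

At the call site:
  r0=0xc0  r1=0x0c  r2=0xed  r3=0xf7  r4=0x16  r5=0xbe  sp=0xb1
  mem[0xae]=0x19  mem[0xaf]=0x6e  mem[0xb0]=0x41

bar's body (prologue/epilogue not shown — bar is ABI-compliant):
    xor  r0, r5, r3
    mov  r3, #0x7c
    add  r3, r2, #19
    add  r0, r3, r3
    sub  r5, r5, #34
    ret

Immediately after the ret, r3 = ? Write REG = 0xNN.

prologue: push r5 -> mem[0xb0]=0xbe, sp=0xb0
body[0] xor  r0, r5, r3 -> r0=0x49
body[1] mov  r3, #0x7c -> r3=0x7c
body[2] add  r3, r2, #19 -> r3=0x00
body[3] add  r0, r3, r3 -> r0=0x00
body[4] sub  r5, r5, #34 -> r5=0x9c
epilogue: pop r5=0xbe, sp=0xb1
r3 is caller-saved -> body value

REG = 0x00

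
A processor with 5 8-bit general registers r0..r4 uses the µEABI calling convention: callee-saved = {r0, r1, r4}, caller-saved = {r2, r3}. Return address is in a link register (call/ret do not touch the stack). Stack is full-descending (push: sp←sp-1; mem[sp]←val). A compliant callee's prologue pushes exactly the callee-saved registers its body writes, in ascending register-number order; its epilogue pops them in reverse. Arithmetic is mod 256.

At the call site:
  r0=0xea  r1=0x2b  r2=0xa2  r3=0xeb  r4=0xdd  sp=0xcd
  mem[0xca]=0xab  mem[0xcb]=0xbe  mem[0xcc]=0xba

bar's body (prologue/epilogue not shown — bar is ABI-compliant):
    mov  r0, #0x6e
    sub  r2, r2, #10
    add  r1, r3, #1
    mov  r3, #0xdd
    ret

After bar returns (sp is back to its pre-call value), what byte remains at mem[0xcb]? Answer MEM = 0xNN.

prologue: push r0 → mem[0xcc]=0xea, sp=0xcc
prologue: push r1 → mem[0xcb]=0x2b, sp=0xcb
body[0] mov  r0, #0x6e → r0=0x6e
body[1] sub  r2, r2, #10 → r2=0x98
body[2] add  r1, r3, #1 → r1=0xec
body[3] mov  r3, #0xdd → r3=0xdd
epilogue: pop r1=0x2b, sp=0xcc
epilogue: pop r0=0xea, sp=0xcd
prologue pushed ['r0', 'r1'] at ['0xcc', '0xcb']

MEM = 0x2b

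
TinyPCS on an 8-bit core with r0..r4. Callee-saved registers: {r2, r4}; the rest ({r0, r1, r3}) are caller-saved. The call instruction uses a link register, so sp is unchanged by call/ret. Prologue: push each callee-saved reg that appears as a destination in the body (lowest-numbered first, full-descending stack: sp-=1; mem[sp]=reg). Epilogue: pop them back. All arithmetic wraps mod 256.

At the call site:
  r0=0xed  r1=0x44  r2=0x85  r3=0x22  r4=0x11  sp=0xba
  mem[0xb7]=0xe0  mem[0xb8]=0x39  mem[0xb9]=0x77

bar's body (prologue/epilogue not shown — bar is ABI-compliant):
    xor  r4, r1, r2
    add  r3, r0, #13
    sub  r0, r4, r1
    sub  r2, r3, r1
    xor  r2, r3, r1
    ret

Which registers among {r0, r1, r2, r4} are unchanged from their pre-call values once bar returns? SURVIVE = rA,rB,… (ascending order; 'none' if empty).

prologue: push r2 → mem[0xb9]=0x85, sp=0xb9
prologue: push r4 → mem[0xb8]=0x11, sp=0xb8
body[0] xor  r4, r1, r2 → r4=0xc1
body[1] add  r3, r0, #13 → r3=0xfa
body[2] sub  r0, r4, r1 → r0=0x7d
body[3] sub  r2, r3, r1 → r2=0xb6
body[4] xor  r2, r3, r1 → r2=0xbe
epilogue: pop r4=0x11, sp=0xb9
epilogue: pop r2=0x85, sp=0xba
r0: caller-saved, written=True
r1: caller-saved, written=False
r2: callee-saved, written=True
r4: callee-saved, written=True

SURVIVE = r1,r2,r4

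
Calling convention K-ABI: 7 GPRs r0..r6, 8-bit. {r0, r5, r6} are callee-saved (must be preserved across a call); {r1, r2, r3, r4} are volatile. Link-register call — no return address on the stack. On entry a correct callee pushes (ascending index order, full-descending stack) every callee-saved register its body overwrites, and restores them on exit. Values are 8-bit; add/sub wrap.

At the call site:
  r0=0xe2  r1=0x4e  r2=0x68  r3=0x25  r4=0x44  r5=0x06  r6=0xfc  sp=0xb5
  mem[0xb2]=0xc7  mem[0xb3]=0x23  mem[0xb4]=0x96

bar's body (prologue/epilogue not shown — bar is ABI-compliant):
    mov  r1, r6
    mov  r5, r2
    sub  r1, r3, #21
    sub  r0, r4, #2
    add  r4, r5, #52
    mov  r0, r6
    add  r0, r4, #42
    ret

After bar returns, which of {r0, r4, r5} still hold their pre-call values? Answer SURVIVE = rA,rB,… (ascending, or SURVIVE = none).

SURVIVE = r0,r5

prologue: push r0 -> mem[0xb4]=0xe2, sp=0xb4
prologue: push r5 -> mem[0xb3]=0x06, sp=0xb3
body[0] mov  r1, r6 -> r1=0xfc
body[1] mov  r5, r2 -> r5=0x68
body[2] sub  r1, r3, #21 -> r1=0x10
body[3] sub  r0, r4, #2 -> r0=0x42
body[4] add  r4, r5, #52 -> r4=0x9c
body[5] mov  r0, r6 -> r0=0xfc
body[6] add  r0, r4, #42 -> r0=0xc6
epilogue: pop r5=0x06, sp=0xb4
epilogue: pop r0=0xe2, sp=0xb5
r0: callee-saved, written=True
r4: caller-saved, written=True
r5: callee-saved, written=True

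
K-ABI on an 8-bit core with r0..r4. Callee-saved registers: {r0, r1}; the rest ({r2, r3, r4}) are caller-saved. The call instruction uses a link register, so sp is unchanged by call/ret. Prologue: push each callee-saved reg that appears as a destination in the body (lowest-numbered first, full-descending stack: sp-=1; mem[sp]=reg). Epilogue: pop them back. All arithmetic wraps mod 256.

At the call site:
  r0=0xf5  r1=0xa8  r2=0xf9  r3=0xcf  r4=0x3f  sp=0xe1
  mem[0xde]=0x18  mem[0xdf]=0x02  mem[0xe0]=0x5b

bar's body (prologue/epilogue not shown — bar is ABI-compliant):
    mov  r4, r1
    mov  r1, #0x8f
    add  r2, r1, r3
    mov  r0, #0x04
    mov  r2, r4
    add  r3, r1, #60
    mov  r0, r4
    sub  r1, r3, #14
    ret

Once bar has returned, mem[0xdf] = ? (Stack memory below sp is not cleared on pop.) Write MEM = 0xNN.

MEM = 0xa8

prologue: push r0 → mem[0xe0]=0xf5, sp=0xe0
prologue: push r1 → mem[0xdf]=0xa8, sp=0xdf
body[0] mov  r4, r1 → r4=0xa8
body[1] mov  r1, #0x8f → r1=0x8f
body[2] add  r2, r1, r3 → r2=0x5e
body[3] mov  r0, #0x04 → r0=0x04
body[4] mov  r2, r4 → r2=0xa8
body[5] add  r3, r1, #60 → r3=0xcb
body[6] mov  r0, r4 → r0=0xa8
body[7] sub  r1, r3, #14 → r1=0xbd
epilogue: pop r1=0xa8, sp=0xe0
epilogue: pop r0=0xf5, sp=0xe1
prologue pushed ['r0', 'r1'] at ['0xe0', '0xdf']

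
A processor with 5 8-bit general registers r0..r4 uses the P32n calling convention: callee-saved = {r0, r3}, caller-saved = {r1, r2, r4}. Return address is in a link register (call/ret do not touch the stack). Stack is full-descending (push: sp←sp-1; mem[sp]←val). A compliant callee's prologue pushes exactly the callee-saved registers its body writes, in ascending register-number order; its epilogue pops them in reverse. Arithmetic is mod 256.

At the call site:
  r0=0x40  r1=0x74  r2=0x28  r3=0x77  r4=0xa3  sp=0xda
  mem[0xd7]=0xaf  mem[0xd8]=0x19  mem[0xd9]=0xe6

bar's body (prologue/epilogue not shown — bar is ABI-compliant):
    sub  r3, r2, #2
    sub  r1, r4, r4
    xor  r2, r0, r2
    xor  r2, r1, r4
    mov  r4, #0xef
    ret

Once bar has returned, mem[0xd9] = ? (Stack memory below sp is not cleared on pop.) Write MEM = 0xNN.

MEM = 0x77

prologue: push r3 → mem[0xd9]=0x77, sp=0xd9
body[0] sub  r3, r2, #2 → r3=0x26
body[1] sub  r1, r4, r4 → r1=0x00
body[2] xor  r2, r0, r2 → r2=0x68
body[3] xor  r2, r1, r4 → r2=0xa3
body[4] mov  r4, #0xef → r4=0xef
epilogue: pop r3=0x77, sp=0xda
prologue pushed ['r3'] at ['0xd9']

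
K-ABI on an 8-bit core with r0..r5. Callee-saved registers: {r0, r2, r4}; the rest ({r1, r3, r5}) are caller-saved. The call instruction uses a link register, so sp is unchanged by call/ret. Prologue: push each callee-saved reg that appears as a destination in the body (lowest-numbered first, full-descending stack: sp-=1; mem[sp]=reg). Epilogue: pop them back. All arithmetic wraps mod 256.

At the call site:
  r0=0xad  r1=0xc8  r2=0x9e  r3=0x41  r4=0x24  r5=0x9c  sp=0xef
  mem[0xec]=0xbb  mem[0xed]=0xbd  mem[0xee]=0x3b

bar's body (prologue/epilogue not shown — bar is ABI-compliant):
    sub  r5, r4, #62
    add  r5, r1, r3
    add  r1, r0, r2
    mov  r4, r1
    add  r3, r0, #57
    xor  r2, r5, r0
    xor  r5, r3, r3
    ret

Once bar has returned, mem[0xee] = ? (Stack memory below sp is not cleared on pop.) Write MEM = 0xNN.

MEM = 0x9e

prologue: push r2 → mem[0xee]=0x9e, sp=0xee
prologue: push r4 → mem[0xed]=0x24, sp=0xed
body[0] sub  r5, r4, #62 → r5=0xe6
body[1] add  r5, r1, r3 → r5=0x09
body[2] add  r1, r0, r2 → r1=0x4b
body[3] mov  r4, r1 → r4=0x4b
body[4] add  r3, r0, #57 → r3=0xe6
body[5] xor  r2, r5, r0 → r2=0xa4
body[6] xor  r5, r3, r3 → r5=0x00
epilogue: pop r4=0x24, sp=0xee
epilogue: pop r2=0x9e, sp=0xef
prologue pushed ['r2', 'r4'] at ['0xee', '0xed']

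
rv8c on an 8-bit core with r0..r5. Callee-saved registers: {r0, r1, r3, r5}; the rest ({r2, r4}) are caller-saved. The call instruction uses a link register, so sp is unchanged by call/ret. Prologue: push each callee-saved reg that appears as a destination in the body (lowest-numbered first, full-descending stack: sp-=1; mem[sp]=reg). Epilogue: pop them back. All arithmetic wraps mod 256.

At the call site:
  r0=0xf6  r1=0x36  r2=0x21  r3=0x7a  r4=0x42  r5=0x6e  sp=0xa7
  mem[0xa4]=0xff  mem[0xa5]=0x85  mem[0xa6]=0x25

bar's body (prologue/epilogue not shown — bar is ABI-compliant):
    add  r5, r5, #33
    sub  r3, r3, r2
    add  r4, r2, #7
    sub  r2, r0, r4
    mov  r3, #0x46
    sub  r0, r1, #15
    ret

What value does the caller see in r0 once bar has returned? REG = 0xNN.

prologue: push r0 → mem[0xa6]=0xf6, sp=0xa6
prologue: push r3 → mem[0xa5]=0x7a, sp=0xa5
prologue: push r5 → mem[0xa4]=0x6e, sp=0xa4
body[0] add  r5, r5, #33 → r5=0x8f
body[1] sub  r3, r3, r2 → r3=0x59
body[2] add  r4, r2, #7 → r4=0x28
body[3] sub  r2, r0, r4 → r2=0xce
body[4] mov  r3, #0x46 → r3=0x46
body[5] sub  r0, r1, #15 → r0=0x27
epilogue: pop r5=0x6e, sp=0xa5
epilogue: pop r3=0x7a, sp=0xa6
epilogue: pop r0=0xf6, sp=0xa7
r0 is callee-saved → restored

REG = 0xf6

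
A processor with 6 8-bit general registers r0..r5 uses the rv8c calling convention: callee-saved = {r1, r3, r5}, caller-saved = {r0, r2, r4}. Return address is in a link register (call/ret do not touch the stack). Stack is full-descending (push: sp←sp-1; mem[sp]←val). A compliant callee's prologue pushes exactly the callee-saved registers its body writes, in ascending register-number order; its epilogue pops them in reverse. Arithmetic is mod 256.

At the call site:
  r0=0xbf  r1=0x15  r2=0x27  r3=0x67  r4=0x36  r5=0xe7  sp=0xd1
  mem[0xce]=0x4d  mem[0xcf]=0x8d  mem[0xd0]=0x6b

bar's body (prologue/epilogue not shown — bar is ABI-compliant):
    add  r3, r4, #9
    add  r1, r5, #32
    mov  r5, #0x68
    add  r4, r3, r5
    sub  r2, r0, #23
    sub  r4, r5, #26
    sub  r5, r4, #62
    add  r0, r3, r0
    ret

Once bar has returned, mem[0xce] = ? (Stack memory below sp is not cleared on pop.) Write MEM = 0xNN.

prologue: push r1 -> mem[0xd0]=0x15, sp=0xd0
prologue: push r3 -> mem[0xcf]=0x67, sp=0xcf
prologue: push r5 -> mem[0xce]=0xe7, sp=0xce
body[0] add  r3, r4, #9 -> r3=0x3f
body[1] add  r1, r5, #32 -> r1=0x07
body[2] mov  r5, #0x68 -> r5=0x68
body[3] add  r4, r3, r5 -> r4=0xa7
body[4] sub  r2, r0, #23 -> r2=0xa8
body[5] sub  r4, r5, #26 -> r4=0x4e
body[6] sub  r5, r4, #62 -> r5=0x10
body[7] add  r0, r3, r0 -> r0=0xfe
epilogue: pop r5=0xe7, sp=0xcf
epilogue: pop r3=0x67, sp=0xd0
epilogue: pop r1=0x15, sp=0xd1
prologue pushed ['r1', 'r3', 'r5'] at ['0xd0', '0xcf', '0xce']

MEM = 0xe7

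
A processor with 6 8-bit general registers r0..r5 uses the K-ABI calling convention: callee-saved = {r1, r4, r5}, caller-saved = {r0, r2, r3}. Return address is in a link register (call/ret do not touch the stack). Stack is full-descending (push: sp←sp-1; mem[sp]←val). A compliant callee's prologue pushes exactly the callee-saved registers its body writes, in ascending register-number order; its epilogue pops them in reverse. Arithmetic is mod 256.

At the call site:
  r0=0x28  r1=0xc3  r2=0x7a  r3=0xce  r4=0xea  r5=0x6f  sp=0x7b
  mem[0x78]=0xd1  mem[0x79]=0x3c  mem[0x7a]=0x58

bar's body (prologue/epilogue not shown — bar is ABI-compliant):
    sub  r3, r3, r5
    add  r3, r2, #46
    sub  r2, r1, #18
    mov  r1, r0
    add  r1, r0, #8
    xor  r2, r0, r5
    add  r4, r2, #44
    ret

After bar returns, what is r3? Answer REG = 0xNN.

prologue: push r1 -> mem[0x7a]=0xc3, sp=0x7a
prologue: push r4 -> mem[0x79]=0xea, sp=0x79
body[0] sub  r3, r3, r5 -> r3=0x5f
body[1] add  r3, r2, #46 -> r3=0xa8
body[2] sub  r2, r1, #18 -> r2=0xb1
body[3] mov  r1, r0 -> r1=0x28
body[4] add  r1, r0, #8 -> r1=0x30
body[5] xor  r2, r0, r5 -> r2=0x47
body[6] add  r4, r2, #44 -> r4=0x73
epilogue: pop r4=0xea, sp=0x7a
epilogue: pop r1=0xc3, sp=0x7b
r3 is caller-saved -> body value

REG = 0xa8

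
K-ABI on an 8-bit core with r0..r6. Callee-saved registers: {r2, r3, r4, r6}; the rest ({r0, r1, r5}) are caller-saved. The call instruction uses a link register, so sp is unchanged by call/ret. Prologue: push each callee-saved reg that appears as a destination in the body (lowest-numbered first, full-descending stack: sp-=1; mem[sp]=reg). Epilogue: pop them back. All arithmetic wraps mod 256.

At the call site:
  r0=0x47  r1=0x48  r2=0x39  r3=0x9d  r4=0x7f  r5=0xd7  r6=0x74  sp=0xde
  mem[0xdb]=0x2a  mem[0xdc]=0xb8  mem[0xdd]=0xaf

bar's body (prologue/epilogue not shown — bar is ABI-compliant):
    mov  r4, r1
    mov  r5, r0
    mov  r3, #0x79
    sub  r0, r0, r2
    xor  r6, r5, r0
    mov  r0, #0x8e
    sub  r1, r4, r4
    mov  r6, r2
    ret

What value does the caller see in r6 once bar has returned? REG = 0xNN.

prologue: push r3 -> mem[0xdd]=0x9d, sp=0xdd
prologue: push r4 -> mem[0xdc]=0x7f, sp=0xdc
prologue: push r6 -> mem[0xdb]=0x74, sp=0xdb
body[0] mov  r4, r1 -> r4=0x48
body[1] mov  r5, r0 -> r5=0x47
body[2] mov  r3, #0x79 -> r3=0x79
body[3] sub  r0, r0, r2 -> r0=0x0e
body[4] xor  r6, r5, r0 -> r6=0x49
body[5] mov  r0, #0x8e -> r0=0x8e
body[6] sub  r1, r4, r4 -> r1=0x00
body[7] mov  r6, r2 -> r6=0x39
epilogue: pop r6=0x74, sp=0xdc
epilogue: pop r4=0x7f, sp=0xdd
epilogue: pop r3=0x9d, sp=0xde
r6 is callee-saved -> restored

REG = 0x74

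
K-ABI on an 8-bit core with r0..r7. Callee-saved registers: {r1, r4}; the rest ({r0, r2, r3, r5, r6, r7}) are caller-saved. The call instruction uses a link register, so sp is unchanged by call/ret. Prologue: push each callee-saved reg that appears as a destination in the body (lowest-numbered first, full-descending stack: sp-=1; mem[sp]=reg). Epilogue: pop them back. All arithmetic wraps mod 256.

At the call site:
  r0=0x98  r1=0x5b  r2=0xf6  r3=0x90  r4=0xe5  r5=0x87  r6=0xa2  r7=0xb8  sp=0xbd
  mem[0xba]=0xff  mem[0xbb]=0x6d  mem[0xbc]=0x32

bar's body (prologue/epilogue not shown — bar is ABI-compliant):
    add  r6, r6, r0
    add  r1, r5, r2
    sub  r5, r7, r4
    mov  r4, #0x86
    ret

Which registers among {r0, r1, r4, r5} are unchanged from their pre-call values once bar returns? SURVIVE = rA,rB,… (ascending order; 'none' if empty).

SURVIVE = r0,r1,r4

prologue: push r1 → mem[0xbc]=0x5b, sp=0xbc
prologue: push r4 → mem[0xbb]=0xe5, sp=0xbb
body[0] add  r6, r6, r0 → r6=0x3a
body[1] add  r1, r5, r2 → r1=0x7d
body[2] sub  r5, r7, r4 → r5=0xd3
body[3] mov  r4, #0x86 → r4=0x86
epilogue: pop r4=0xe5, sp=0xbc
epilogue: pop r1=0x5b, sp=0xbd
r0: caller-saved, written=False
r1: callee-saved, written=True
r4: callee-saved, written=True
r5: caller-saved, written=True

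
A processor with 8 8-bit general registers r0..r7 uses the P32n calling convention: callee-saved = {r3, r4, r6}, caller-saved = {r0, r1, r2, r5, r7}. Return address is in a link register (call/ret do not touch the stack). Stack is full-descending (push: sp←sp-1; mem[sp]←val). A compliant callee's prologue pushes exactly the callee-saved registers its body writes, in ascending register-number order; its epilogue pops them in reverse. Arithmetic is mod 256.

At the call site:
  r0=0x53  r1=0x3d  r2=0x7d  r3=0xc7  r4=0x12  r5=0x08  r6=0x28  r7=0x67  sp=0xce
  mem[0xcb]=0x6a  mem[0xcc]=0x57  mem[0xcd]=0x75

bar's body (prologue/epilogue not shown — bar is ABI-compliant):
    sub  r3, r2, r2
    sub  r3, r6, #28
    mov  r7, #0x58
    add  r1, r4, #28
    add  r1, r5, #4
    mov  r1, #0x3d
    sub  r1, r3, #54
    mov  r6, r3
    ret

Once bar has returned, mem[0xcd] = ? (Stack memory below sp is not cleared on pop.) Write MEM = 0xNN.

prologue: push r3 -> mem[0xcd]=0xc7, sp=0xcd
prologue: push r6 -> mem[0xcc]=0x28, sp=0xcc
body[0] sub  r3, r2, r2 -> r3=0x00
body[1] sub  r3, r6, #28 -> r3=0x0c
body[2] mov  r7, #0x58 -> r7=0x58
body[3] add  r1, r4, #28 -> r1=0x2e
body[4] add  r1, r5, #4 -> r1=0x0c
body[5] mov  r1, #0x3d -> r1=0x3d
body[6] sub  r1, r3, #54 -> r1=0xd6
body[7] mov  r6, r3 -> r6=0x0c
epilogue: pop r6=0x28, sp=0xcd
epilogue: pop r3=0xc7, sp=0xce
prologue pushed ['r3', 'r6'] at ['0xcd', '0xcc']

MEM = 0xc7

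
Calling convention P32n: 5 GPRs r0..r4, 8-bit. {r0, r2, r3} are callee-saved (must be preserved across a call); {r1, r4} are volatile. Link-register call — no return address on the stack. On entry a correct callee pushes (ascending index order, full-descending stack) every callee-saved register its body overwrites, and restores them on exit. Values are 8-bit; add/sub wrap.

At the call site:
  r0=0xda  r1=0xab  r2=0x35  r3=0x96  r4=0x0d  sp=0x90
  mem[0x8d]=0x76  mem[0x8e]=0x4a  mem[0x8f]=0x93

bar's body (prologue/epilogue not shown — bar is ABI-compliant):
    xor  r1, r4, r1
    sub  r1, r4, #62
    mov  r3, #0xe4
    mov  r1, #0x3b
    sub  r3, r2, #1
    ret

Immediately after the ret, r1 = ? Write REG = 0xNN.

prologue: push r3 → mem[0x8f]=0x96, sp=0x8f
body[0] xor  r1, r4, r1 → r1=0xa6
body[1] sub  r1, r4, #62 → r1=0xcf
body[2] mov  r3, #0xe4 → r3=0xe4
body[3] mov  r1, #0x3b → r1=0x3b
body[4] sub  r3, r2, #1 → r3=0x34
epilogue: pop r3=0x96, sp=0x90
r1 is caller-saved → body value

REG = 0x3b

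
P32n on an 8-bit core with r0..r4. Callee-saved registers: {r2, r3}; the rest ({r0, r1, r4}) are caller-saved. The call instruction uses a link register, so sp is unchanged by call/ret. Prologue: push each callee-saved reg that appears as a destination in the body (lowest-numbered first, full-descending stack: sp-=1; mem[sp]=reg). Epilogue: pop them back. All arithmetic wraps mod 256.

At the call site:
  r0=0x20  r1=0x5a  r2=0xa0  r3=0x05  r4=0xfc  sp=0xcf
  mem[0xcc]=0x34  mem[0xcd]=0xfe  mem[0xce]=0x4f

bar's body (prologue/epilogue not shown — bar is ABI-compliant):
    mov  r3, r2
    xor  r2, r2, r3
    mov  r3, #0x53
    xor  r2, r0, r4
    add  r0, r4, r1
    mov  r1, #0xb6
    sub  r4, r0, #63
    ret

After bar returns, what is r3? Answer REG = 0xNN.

REG = 0x05

prologue: push r2 -> mem[0xce]=0xa0, sp=0xce
prologue: push r3 -> mem[0xcd]=0x05, sp=0xcd
body[0] mov  r3, r2 -> r3=0xa0
body[1] xor  r2, r2, r3 -> r2=0x00
body[2] mov  r3, #0x53 -> r3=0x53
body[3] xor  r2, r0, r4 -> r2=0xdc
body[4] add  r0, r4, r1 -> r0=0x56
body[5] mov  r1, #0xb6 -> r1=0xb6
body[6] sub  r4, r0, #63 -> r4=0x17
epilogue: pop r3=0x05, sp=0xce
epilogue: pop r2=0xa0, sp=0xcf
r3 is callee-saved -> restored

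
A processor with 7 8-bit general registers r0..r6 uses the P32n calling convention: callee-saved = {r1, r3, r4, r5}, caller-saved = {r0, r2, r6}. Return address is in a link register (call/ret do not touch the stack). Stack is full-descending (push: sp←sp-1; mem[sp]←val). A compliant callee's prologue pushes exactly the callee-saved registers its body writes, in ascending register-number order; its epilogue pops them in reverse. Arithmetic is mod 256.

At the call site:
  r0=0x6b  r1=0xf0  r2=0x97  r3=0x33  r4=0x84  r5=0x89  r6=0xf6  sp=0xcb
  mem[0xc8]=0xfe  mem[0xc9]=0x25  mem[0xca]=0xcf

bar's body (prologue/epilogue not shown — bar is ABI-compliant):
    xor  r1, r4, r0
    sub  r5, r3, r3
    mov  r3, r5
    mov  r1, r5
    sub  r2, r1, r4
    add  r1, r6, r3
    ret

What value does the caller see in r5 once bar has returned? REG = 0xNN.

prologue: push r1 → mem[0xca]=0xf0, sp=0xca
prologue: push r3 → mem[0xc9]=0x33, sp=0xc9
prologue: push r5 → mem[0xc8]=0x89, sp=0xc8
body[0] xor  r1, r4, r0 → r1=0xef
body[1] sub  r5, r3, r3 → r5=0x00
body[2] mov  r3, r5 → r3=0x00
body[3] mov  r1, r5 → r1=0x00
body[4] sub  r2, r1, r4 → r2=0x7c
body[5] add  r1, r6, r3 → r1=0xf6
epilogue: pop r5=0x89, sp=0xc9
epilogue: pop r3=0x33, sp=0xca
epilogue: pop r1=0xf0, sp=0xcb
r5 is callee-saved → restored

REG = 0x89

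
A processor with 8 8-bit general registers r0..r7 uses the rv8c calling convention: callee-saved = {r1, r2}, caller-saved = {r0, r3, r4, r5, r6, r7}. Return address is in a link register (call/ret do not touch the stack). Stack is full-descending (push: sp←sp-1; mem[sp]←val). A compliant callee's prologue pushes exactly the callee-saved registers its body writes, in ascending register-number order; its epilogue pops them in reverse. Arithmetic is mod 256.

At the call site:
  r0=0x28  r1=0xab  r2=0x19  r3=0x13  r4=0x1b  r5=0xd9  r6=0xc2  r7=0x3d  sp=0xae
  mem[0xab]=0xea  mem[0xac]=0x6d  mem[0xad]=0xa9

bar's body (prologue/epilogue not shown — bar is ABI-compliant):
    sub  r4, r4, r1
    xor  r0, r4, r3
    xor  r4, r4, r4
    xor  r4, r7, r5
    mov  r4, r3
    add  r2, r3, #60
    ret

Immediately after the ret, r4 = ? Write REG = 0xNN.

prologue: push r2 -> mem[0xad]=0x19, sp=0xad
body[0] sub  r4, r4, r1 -> r4=0x70
body[1] xor  r0, r4, r3 -> r0=0x63
body[2] xor  r4, r4, r4 -> r4=0x00
body[3] xor  r4, r7, r5 -> r4=0xe4
body[4] mov  r4, r3 -> r4=0x13
body[5] add  r2, r3, #60 -> r2=0x4f
epilogue: pop r2=0x19, sp=0xae
r4 is caller-saved -> body value

REG = 0x13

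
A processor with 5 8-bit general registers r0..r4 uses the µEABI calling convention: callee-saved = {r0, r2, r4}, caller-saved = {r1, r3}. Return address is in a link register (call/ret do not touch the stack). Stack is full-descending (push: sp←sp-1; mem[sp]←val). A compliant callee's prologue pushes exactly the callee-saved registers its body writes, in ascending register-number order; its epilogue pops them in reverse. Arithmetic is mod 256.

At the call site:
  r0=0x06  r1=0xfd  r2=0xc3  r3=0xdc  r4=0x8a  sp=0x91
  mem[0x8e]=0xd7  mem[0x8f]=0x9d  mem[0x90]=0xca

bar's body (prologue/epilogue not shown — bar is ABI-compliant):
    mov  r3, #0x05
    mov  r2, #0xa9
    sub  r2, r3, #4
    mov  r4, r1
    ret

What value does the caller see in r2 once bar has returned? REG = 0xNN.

REG = 0xc3

prologue: push r2 → mem[0x90]=0xc3, sp=0x90
prologue: push r4 → mem[0x8f]=0x8a, sp=0x8f
body[0] mov  r3, #0x05 → r3=0x05
body[1] mov  r2, #0xa9 → r2=0xa9
body[2] sub  r2, r3, #4 → r2=0x01
body[3] mov  r4, r1 → r4=0xfd
epilogue: pop r4=0x8a, sp=0x90
epilogue: pop r2=0xc3, sp=0x91
r2 is callee-saved → restored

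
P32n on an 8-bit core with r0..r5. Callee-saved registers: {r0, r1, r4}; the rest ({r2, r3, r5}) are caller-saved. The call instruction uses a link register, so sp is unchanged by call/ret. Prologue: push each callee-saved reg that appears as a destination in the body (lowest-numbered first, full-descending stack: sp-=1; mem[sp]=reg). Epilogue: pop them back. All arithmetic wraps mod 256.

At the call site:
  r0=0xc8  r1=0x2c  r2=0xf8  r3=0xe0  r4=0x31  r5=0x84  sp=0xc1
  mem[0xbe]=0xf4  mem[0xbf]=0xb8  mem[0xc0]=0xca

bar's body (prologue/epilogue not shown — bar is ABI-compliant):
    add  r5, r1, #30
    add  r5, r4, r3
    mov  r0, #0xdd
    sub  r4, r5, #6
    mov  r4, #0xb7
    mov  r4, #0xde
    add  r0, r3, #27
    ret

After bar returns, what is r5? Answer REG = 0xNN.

prologue: push r0 → mem[0xc0]=0xc8, sp=0xc0
prologue: push r4 → mem[0xbf]=0x31, sp=0xbf
body[0] add  r5, r1, #30 → r5=0x4a
body[1] add  r5, r4, r3 → r5=0x11
body[2] mov  r0, #0xdd → r0=0xdd
body[3] sub  r4, r5, #6 → r4=0x0b
body[4] mov  r4, #0xb7 → r4=0xb7
body[5] mov  r4, #0xde → r4=0xde
body[6] add  r0, r3, #27 → r0=0xfb
epilogue: pop r4=0x31, sp=0xc0
epilogue: pop r0=0xc8, sp=0xc1
r5 is caller-saved → body value

REG = 0x11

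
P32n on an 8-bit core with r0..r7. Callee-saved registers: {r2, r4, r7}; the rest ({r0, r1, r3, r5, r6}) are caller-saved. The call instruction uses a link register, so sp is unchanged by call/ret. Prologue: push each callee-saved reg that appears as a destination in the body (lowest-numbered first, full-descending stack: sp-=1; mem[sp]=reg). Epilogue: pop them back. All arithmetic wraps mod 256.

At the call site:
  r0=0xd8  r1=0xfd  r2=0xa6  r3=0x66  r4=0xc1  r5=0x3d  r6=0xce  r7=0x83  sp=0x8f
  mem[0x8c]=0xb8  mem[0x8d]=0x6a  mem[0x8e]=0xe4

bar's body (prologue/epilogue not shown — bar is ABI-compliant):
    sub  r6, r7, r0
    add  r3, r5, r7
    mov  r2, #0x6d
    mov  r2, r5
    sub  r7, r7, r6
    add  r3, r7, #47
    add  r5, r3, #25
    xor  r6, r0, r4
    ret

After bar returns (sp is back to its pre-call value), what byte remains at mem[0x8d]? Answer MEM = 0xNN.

prologue: push r2 → mem[0x8e]=0xa6, sp=0x8e
prologue: push r7 → mem[0x8d]=0x83, sp=0x8d
body[0] sub  r6, r7, r0 → r6=0xab
body[1] add  r3, r5, r7 → r3=0xc0
body[2] mov  r2, #0x6d → r2=0x6d
body[3] mov  r2, r5 → r2=0x3d
body[4] sub  r7, r7, r6 → r7=0xd8
body[5] add  r3, r7, #47 → r3=0x07
body[6] add  r5, r3, #25 → r5=0x20
body[7] xor  r6, r0, r4 → r6=0x19
epilogue: pop r7=0x83, sp=0x8e
epilogue: pop r2=0xa6, sp=0x8f
prologue pushed ['r2', 'r7'] at ['0x8e', '0x8d']

MEM = 0x83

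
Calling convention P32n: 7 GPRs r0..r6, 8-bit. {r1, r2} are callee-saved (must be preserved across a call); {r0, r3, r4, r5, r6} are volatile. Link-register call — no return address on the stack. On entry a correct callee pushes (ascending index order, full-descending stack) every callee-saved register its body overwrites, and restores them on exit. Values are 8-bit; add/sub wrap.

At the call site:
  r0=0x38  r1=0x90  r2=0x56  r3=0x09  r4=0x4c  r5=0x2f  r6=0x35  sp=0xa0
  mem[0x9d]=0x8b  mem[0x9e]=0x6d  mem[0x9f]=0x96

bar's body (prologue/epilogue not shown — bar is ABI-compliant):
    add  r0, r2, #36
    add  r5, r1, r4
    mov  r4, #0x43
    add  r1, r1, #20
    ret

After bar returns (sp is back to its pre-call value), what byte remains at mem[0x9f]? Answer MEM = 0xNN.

MEM = 0x90

prologue: push r1 → mem[0x9f]=0x90, sp=0x9f
body[0] add  r0, r2, #36 → r0=0x7a
body[1] add  r5, r1, r4 → r5=0xdc
body[2] mov  r4, #0x43 → r4=0x43
body[3] add  r1, r1, #20 → r1=0xa4
epilogue: pop r1=0x90, sp=0xa0
prologue pushed ['r1'] at ['0x9f']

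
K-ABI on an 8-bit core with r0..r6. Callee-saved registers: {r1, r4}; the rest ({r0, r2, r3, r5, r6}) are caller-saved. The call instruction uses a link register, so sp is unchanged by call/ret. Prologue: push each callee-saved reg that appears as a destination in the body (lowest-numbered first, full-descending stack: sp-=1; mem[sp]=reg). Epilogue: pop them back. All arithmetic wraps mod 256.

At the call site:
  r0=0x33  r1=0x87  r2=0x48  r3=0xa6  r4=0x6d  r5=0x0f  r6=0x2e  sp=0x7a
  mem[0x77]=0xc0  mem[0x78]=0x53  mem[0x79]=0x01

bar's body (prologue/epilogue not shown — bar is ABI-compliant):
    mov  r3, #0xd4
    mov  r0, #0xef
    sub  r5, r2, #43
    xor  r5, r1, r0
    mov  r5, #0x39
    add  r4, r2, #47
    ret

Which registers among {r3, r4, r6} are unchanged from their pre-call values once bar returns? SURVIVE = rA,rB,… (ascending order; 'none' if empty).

prologue: push r4 → mem[0x79]=0x6d, sp=0x79
body[0] mov  r3, #0xd4 → r3=0xd4
body[1] mov  r0, #0xef → r0=0xef
body[2] sub  r5, r2, #43 → r5=0x1d
body[3] xor  r5, r1, r0 → r5=0x68
body[4] mov  r5, #0x39 → r5=0x39
body[5] add  r4, r2, #47 → r4=0x77
epilogue: pop r4=0x6d, sp=0x7a
r3: caller-saved, written=True
r4: callee-saved, written=True
r6: caller-saved, written=False

SURVIVE = r4,r6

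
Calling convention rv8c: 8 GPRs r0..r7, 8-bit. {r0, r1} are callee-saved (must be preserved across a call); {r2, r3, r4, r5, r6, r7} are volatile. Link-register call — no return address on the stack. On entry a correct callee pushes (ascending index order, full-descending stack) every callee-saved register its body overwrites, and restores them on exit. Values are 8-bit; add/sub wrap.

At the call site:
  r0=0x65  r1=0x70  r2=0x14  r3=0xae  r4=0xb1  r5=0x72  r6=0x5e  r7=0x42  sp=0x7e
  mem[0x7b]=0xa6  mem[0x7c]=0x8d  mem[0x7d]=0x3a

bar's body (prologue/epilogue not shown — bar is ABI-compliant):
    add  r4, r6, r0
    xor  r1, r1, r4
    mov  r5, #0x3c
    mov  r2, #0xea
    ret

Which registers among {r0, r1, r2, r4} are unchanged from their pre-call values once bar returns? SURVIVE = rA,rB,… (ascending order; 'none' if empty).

SURVIVE = r0,r1

prologue: push r1 → mem[0x7d]=0x70, sp=0x7d
body[0] add  r4, r6, r0 → r4=0xc3
body[1] xor  r1, r1, r4 → r1=0xb3
body[2] mov  r5, #0x3c → r5=0x3c
body[3] mov  r2, #0xea → r2=0xea
epilogue: pop r1=0x70, sp=0x7e
r0: callee-saved, written=False
r1: callee-saved, written=True
r2: caller-saved, written=True
r4: caller-saved, written=True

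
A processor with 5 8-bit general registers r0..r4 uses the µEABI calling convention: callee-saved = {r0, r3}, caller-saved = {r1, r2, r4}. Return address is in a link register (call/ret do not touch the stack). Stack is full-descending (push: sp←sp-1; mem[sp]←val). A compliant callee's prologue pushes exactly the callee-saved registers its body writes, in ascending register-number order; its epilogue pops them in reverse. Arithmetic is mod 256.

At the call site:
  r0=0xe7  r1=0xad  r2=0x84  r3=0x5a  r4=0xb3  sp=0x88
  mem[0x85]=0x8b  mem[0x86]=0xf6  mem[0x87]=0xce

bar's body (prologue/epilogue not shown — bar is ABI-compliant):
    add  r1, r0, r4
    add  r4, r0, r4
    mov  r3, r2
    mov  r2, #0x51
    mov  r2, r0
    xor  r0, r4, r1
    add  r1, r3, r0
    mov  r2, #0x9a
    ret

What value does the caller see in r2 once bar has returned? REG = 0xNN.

prologue: push r0 -> mem[0x87]=0xe7, sp=0x87
prologue: push r3 -> mem[0x86]=0x5a, sp=0x86
body[0] add  r1, r0, r4 -> r1=0x9a
body[1] add  r4, r0, r4 -> r4=0x9a
body[2] mov  r3, r2 -> r3=0x84
body[3] mov  r2, #0x51 -> r2=0x51
body[4] mov  r2, r0 -> r2=0xe7
body[5] xor  r0, r4, r1 -> r0=0x00
body[6] add  r1, r3, r0 -> r1=0x84
body[7] mov  r2, #0x9a -> r2=0x9a
epilogue: pop r3=0x5a, sp=0x87
epilogue: pop r0=0xe7, sp=0x88
r2 is caller-saved -> body value

REG = 0x9a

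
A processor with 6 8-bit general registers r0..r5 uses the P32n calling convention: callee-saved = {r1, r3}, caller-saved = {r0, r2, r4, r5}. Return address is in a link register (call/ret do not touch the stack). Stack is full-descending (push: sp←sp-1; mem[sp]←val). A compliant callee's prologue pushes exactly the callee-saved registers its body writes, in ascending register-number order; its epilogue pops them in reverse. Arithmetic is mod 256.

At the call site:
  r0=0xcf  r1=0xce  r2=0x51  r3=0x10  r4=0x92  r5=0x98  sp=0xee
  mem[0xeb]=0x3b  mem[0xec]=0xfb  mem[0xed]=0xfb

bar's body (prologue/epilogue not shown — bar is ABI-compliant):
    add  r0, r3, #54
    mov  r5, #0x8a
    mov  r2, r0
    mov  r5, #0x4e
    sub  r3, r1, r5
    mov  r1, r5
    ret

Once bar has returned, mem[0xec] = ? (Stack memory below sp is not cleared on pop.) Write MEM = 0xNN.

prologue: push r1 -> mem[0xed]=0xce, sp=0xed
prologue: push r3 -> mem[0xec]=0x10, sp=0xec
body[0] add  r0, r3, #54 -> r0=0x46
body[1] mov  r5, #0x8a -> r5=0x8a
body[2] mov  r2, r0 -> r2=0x46
body[3] mov  r5, #0x4e -> r5=0x4e
body[4] sub  r3, r1, r5 -> r3=0x80
body[5] mov  r1, r5 -> r1=0x4e
epilogue: pop r3=0x10, sp=0xed
epilogue: pop r1=0xce, sp=0xee
prologue pushed ['r1', 'r3'] at ['0xed', '0xec']

MEM = 0x10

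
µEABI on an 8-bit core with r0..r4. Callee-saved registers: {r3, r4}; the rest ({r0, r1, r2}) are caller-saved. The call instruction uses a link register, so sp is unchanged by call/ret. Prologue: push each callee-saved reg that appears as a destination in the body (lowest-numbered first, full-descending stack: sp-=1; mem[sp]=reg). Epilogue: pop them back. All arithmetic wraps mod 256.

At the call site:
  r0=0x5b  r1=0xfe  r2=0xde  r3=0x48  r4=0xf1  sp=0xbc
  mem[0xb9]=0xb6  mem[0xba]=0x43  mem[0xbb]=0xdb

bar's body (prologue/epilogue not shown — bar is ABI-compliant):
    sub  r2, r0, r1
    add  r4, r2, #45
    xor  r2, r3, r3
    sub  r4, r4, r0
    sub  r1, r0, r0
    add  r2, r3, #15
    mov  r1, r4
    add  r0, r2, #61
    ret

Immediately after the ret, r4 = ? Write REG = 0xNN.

REG = 0xf1

prologue: push r4 -> mem[0xbb]=0xf1, sp=0xbb
body[0] sub  r2, r0, r1 -> r2=0x5d
body[1] add  r4, r2, #45 -> r4=0x8a
body[2] xor  r2, r3, r3 -> r2=0x00
body[3] sub  r4, r4, r0 -> r4=0x2f
body[4] sub  r1, r0, r0 -> r1=0x00
body[5] add  r2, r3, #15 -> r2=0x57
body[6] mov  r1, r4 -> r1=0x2f
body[7] add  r0, r2, #61 -> r0=0x94
epilogue: pop r4=0xf1, sp=0xbc
r4 is callee-saved -> restored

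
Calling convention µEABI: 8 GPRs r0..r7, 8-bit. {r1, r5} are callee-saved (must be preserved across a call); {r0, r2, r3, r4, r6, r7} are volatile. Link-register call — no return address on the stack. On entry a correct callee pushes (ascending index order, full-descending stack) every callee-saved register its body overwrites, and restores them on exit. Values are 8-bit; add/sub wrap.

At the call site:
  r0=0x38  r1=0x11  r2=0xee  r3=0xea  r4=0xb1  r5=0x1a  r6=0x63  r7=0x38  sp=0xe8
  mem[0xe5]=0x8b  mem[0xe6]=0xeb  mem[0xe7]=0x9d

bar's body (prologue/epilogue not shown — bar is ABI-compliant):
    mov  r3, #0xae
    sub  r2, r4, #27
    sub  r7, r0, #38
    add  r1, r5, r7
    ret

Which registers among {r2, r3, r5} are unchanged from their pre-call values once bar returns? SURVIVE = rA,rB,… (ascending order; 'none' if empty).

prologue: push r1 -> mem[0xe7]=0x11, sp=0xe7
body[0] mov  r3, #0xae -> r3=0xae
body[1] sub  r2, r4, #27 -> r2=0x96
body[2] sub  r7, r0, #38 -> r7=0x12
body[3] add  r1, r5, r7 -> r1=0x2c
epilogue: pop r1=0x11, sp=0xe8
r2: caller-saved, written=True
r3: caller-saved, written=True
r5: callee-saved, written=False

SURVIVE = r5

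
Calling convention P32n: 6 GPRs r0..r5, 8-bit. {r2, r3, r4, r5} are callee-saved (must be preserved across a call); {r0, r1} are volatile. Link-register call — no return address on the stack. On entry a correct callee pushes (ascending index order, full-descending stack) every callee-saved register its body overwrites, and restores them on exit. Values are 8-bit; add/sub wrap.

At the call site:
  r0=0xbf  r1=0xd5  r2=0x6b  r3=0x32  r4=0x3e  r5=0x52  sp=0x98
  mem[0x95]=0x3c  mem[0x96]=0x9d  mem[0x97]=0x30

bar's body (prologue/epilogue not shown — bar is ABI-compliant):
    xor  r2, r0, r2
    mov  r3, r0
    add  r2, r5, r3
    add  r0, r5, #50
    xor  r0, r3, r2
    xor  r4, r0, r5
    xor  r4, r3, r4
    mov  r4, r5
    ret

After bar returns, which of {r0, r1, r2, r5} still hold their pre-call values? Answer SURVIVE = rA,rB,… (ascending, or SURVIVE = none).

prologue: push r2 -> mem[0x97]=0x6b, sp=0x97
prologue: push r3 -> mem[0x96]=0x32, sp=0x96
prologue: push r4 -> mem[0x95]=0x3e, sp=0x95
body[0] xor  r2, r0, r2 -> r2=0xd4
body[1] mov  r3, r0 -> r3=0xbf
body[2] add  r2, r5, r3 -> r2=0x11
body[3] add  r0, r5, #50 -> r0=0x84
body[4] xor  r0, r3, r2 -> r0=0xae
body[5] xor  r4, r0, r5 -> r4=0xfc
body[6] xor  r4, r3, r4 -> r4=0x43
body[7] mov  r4, r5 -> r4=0x52
epilogue: pop r4=0x3e, sp=0x96
epilogue: pop r3=0x32, sp=0x97
epilogue: pop r2=0x6b, sp=0x98
r0: caller-saved, written=True
r1: caller-saved, written=False
r2: callee-saved, written=True
r5: callee-saved, written=False

SURVIVE = r1,r2,r5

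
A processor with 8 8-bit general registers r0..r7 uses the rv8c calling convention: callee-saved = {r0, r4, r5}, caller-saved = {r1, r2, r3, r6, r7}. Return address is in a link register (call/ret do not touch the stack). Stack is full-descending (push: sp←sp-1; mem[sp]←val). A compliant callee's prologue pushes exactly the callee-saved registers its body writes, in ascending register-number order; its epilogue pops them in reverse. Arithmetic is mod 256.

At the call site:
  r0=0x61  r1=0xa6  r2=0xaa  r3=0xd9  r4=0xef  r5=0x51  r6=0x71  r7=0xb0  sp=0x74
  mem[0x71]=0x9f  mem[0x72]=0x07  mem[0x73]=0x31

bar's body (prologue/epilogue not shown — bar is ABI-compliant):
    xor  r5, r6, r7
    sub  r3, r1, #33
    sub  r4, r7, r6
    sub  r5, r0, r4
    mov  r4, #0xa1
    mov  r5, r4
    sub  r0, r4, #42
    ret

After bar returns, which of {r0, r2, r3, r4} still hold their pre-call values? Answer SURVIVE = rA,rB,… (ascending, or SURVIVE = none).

prologue: push r0 -> mem[0x73]=0x61, sp=0x73
prologue: push r4 -> mem[0x72]=0xef, sp=0x72
prologue: push r5 -> mem[0x71]=0x51, sp=0x71
body[0] xor  r5, r6, r7 -> r5=0xc1
body[1] sub  r3, r1, #33 -> r3=0x85
body[2] sub  r4, r7, r6 -> r4=0x3f
body[3] sub  r5, r0, r4 -> r5=0x22
body[4] mov  r4, #0xa1 -> r4=0xa1
body[5] mov  r5, r4 -> r5=0xa1
body[6] sub  r0, r4, #42 -> r0=0x77
epilogue: pop r5=0x51, sp=0x72
epilogue: pop r4=0xef, sp=0x73
epilogue: pop r0=0x61, sp=0x74
r0: callee-saved, written=True
r2: caller-saved, written=False
r3: caller-saved, written=True
r4: callee-saved, written=True

SURVIVE = r0,r2,r4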